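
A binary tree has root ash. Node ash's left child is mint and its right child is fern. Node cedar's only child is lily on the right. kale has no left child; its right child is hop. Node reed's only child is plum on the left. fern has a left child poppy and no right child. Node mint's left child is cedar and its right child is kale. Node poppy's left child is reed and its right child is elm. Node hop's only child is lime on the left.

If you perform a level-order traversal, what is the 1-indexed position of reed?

Level-order visits nodes level by level from the root, left to right within each level.
Level 0: ash
Level 1: mint, fern
Level 2: cedar, kale, poppy
Level 3: lily, hop, reed, elm
Level 4: lime, plum
Full level-order sequence: ash, mint, fern, cedar, kale, poppy, lily, hop, reed, elm, lime, plum.

9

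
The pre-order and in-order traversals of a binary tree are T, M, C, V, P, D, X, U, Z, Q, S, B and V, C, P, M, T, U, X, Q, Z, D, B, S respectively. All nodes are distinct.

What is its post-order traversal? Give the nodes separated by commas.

V, P, C, M, U, Q, Z, X, B, S, D, T

The first element of pre-order is the root; it splits in-order into left and right subtrees.
Root T: left subtree has 4 nodes {V, C, P, M}, right has 7 {U, X, Q, Z, D, B, S}.
  Root M: left subtree has 3 nodes {V, C, P}, right has 0 { }.
    Root C: left subtree has 1 node {V}, right has 1 {P}.
  Root D: left subtree has 4 nodes {U, X, Q, Z}, right has 2 {B, S}.
    Root X: left subtree has 1 node {U}, right has 2 {Q, Z}.
      Root Z: left subtree has 1 node {Q}, right has 0 { }.
    Root S: left subtree has 1 node {B}, right has 0 { }.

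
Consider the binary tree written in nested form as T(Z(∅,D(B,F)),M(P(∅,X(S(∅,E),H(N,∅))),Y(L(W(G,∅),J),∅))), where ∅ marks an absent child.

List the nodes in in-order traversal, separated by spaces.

Z B D F T P S E X N H M G W L J Y

In-order visits the left subtree, then the node, then the right subtree.
At T: go left to Z.
  At Z: no left child.
  Visit Z.
  At Z: go right to D.
    At D: go left to B.
      B is a leaf — visit B.
    Visit D.
    At D: go right to F.
      F is a leaf — visit F.
Visit T.
At T: go right to M.
  At M: go left to P.
    At P: no left child.
    Visit P.
    At P: go right to X.
      At X: go left to S.
        At S: no left child.
        Visit S.
        At S: go right to E.
          E is a leaf — visit E.
      Visit X.
      At X: go right to H.
        At H: go left to N.
          N is a leaf — visit N.
        Visit H.
        At H: no right child.
  Visit M.
  At M: go right to Y.
    At Y: go left to L.
      At L: go left to W.
        At W: go left to G.
          G is a leaf — visit G.
        Visit W.
        At W: no right child.
      Visit L.
      At L: go right to J.
        J is a leaf — visit J.
    Visit Y.
    At Y: no right child.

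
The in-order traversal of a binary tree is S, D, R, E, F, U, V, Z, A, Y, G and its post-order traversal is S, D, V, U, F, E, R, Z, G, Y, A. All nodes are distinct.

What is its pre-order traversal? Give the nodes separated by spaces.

A Z R D S E F U V Y G

The last element of post-order is the root; it splits in-order into left and right subtrees.
Root A: left subtree has 8 nodes {S, D, R, E, F, U, V, Z}, right has 2 {Y, G}.
  Root Z: left subtree has 7 nodes {S, D, R, E, F, U, V}, right has 0 { }.
    Root R: left subtree has 2 nodes {S, D}, right has 4 {E, F, U, V}.
      Root D: left subtree has 1 node {S}, right has 0 { }.
      Root E: left subtree has 0 nodes { }, right has 3 {F, U, V}.
        Root F: left subtree has 0 nodes { }, right has 2 {U, V}.
          Root U: left subtree has 0 nodes { }, right has 1 {V}.
  Root Y: left subtree has 0 nodes { }, right has 1 {G}.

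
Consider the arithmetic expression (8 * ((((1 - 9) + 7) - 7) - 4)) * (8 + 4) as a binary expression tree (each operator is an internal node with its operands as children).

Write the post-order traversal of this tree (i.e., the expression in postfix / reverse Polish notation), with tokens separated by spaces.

8 1 9 - 7 + 7 - 4 - * 8 4 + *

Post-order on an expression tree gives postfix notation: for each operator, emit left operand, right operand, then the operator.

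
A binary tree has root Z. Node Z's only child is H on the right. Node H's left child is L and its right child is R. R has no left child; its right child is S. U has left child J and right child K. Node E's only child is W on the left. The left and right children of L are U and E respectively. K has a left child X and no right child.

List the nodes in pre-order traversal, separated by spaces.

Pre-order visits the node, then its left subtree, then its right subtree.
Visit Z.
At Z: no left child.
At Z: go right to H.
  Visit H.
  At H: go left to L.
    Visit L.
    At L: go left to U.
      Visit U.
      At U: go left to J.
        J is a leaf — visit J.
      At U: go right to K.
        Visit K.
        At K: go left to X.
          X is a leaf — visit X.
        At K: no right child.
    At L: go right to E.
      Visit E.
      At E: go left to W.
        W is a leaf — visit W.
      At E: no right child.
  At H: go right to R.
    Visit R.
    At R: no left child.
    At R: go right to S.
      S is a leaf — visit S.

Z H L U J K X E W R S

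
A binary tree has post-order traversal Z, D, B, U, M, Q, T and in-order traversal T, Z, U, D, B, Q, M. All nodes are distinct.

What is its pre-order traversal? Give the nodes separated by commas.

T, Q, U, Z, B, D, M

The last element of post-order is the root; it splits in-order into left and right subtrees.
Root T: left subtree has 0 nodes { }, right has 6 {Z, U, D, B, Q, M}.
  Root Q: left subtree has 4 nodes {Z, U, D, B}, right has 1 {M}.
    Root U: left subtree has 1 node {Z}, right has 2 {D, B}.
      Root B: left subtree has 1 node {D}, right has 0 { }.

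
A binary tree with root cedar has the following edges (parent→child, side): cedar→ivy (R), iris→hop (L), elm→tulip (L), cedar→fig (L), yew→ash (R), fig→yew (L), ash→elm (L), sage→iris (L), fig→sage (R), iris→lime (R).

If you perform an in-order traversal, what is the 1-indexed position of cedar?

10

In-order visits the left subtree, then the node, then the right subtree.
At cedar: go left to fig.
  At fig: go left to yew.
    At yew: no left child.
    Visit yew.
    At yew: go right to ash.
      At ash: go left to elm.
        At elm: go left to tulip.
          tulip is a leaf — visit tulip.
        Visit elm.
        At elm: no right child.
      Visit ash.
      At ash: no right child.
  Visit fig.
  At fig: go right to sage.
    At sage: go left to iris.
      At iris: go left to hop.
        hop is a leaf — visit hop.
      Visit iris.
      At iris: go right to lime.
        lime is a leaf — visit lime.
    Visit sage.
    At sage: no right child.
Visit cedar.
At cedar: go right to ivy.
  ivy is a leaf — visit ivy.
Full in-order sequence: yew, tulip, elm, ash, fig, hop, iris, lime, sage, cedar, ivy.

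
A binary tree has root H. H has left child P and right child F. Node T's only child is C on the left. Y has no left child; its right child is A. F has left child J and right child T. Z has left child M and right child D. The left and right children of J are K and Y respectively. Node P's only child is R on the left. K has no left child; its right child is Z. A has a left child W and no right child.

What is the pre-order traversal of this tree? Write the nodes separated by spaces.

Pre-order visits the node, then its left subtree, then its right subtree.
Visit H.
At H: go left to P.
  Visit P.
  At P: go left to R.
    R is a leaf — visit R.
  At P: no right child.
At H: go right to F.
  Visit F.
  At F: go left to J.
    Visit J.
    At J: go left to K.
      Visit K.
      At K: no left child.
      At K: go right to Z.
        Visit Z.
        At Z: go left to M.
          M is a leaf — visit M.
        At Z: go right to D.
          D is a leaf — visit D.
    At J: go right to Y.
      Visit Y.
      At Y: no left child.
      At Y: go right to A.
        Visit A.
        At A: go left to W.
          W is a leaf — visit W.
        At A: no right child.
  At F: go right to T.
    Visit T.
    At T: go left to C.
      C is a leaf — visit C.
    At T: no right child.

H P R F J K Z M D Y A W T C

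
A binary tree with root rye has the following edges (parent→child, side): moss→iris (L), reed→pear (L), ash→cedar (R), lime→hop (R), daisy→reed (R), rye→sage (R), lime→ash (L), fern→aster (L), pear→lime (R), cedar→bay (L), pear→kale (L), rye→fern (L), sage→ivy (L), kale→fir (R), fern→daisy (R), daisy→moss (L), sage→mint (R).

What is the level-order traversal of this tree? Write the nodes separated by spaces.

rye fern sage aster daisy ivy mint moss reed iris pear kale lime fir ash hop cedar bay

Level-order visits nodes level by level from the root, left to right within each level.
Level 0: rye
Level 1: fern, sage
Level 2: aster, daisy, ivy, mint
Level 3: moss, reed
Level 4: iris, pear
Level 5: kale, lime
Level 6: fir, ash, hop
Level 7: cedar
Level 8: bay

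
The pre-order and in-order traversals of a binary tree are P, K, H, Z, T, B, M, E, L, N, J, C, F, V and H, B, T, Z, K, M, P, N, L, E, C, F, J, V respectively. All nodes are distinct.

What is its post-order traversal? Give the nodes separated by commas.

B, T, Z, H, M, K, N, L, F, C, V, J, E, P

The first element of pre-order is the root; it splits in-order into left and right subtrees.
Root P: left subtree has 6 nodes {H, B, T, Z, K, M}, right has 7 {N, L, E, C, F, J, V}.
  Root K: left subtree has 4 nodes {H, B, T, Z}, right has 1 {M}.
    Root H: left subtree has 0 nodes { }, right has 3 {B, T, Z}.
      Root Z: left subtree has 2 nodes {B, T}, right has 0 { }.
        Root T: left subtree has 1 node {B}, right has 0 { }.
  Root E: left subtree has 2 nodes {N, L}, right has 4 {C, F, J, V}.
    Root L: left subtree has 1 node {N}, right has 0 { }.
    Root J: left subtree has 2 nodes {C, F}, right has 1 {V}.
      Root C: left subtree has 0 nodes { }, right has 1 {F}.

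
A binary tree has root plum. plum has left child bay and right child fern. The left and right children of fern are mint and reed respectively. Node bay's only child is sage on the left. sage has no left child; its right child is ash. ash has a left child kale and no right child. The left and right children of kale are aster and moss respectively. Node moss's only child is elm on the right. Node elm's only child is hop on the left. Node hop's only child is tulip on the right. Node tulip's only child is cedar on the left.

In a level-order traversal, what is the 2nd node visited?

Level-order visits nodes level by level from the root, left to right within each level.
Level 0: plum
Level 1: bay, fern
Level 2: sage, mint, reed
Level 3: ash
Level 4: kale
Level 5: aster, moss
Level 6: elm
Level 7: hop
Level 8: tulip
Level 9: cedar
Full level-order sequence: plum, bay, fern, sage, mint, reed, ash, kale, aster, moss, elm, hop, tulip, cedar.

bay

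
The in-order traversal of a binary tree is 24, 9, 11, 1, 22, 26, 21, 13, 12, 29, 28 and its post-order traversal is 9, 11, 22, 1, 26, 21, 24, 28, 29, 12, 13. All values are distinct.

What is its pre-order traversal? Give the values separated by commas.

13, 24, 21, 26, 1, 11, 9, 22, 12, 29, 28

The last element of post-order is the root; it splits in-order into left and right subtrees.
Root 13: left subtree has 7 nodes {24, 9, 11, 1, 22, 26, 21}, right has 3 {12, 29, 28}.
  Root 24: left subtree has 0 nodes { }, right has 6 {9, 11, 1, 22, 26, 21}.
    Root 21: left subtree has 5 nodes {9, 11, 1, 22, 26}, right has 0 { }.
      Root 26: left subtree has 4 nodes {9, 11, 1, 22}, right has 0 { }.
        Root 1: left subtree has 2 nodes {9, 11}, right has 1 {22}.
          Root 11: left subtree has 1 node {9}, right has 0 { }.
  Root 12: left subtree has 0 nodes { }, right has 2 {29, 28}.
    Root 29: left subtree has 0 nodes { }, right has 1 {28}.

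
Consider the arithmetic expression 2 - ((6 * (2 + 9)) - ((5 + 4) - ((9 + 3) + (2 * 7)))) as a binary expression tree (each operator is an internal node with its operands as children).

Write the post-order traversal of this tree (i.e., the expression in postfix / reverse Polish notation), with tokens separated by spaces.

Post-order on an expression tree gives postfix notation: for each operator, emit left operand, right operand, then the operator.

2 6 2 9 + * 5 4 + 9 3 + 2 7 * + - - -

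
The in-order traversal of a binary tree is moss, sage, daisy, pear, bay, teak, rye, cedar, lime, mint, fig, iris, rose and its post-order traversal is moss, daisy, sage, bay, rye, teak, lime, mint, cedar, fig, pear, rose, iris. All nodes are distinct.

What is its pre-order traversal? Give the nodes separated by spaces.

The last element of post-order is the root; it splits in-order into left and right subtrees.
Root iris: left subtree has 11 nodes {moss, sage, daisy, pear, bay, teak, rye, cedar, lime, mint, fig}, right has 1 {rose}.
  Root pear: left subtree has 3 nodes {moss, sage, daisy}, right has 7 {bay, teak, rye, cedar, lime, mint, fig}.
    Root sage: left subtree has 1 node {moss}, right has 1 {daisy}.
    Root fig: left subtree has 6 nodes {bay, teak, rye, cedar, lime, mint}, right has 0 { }.
      Root cedar: left subtree has 3 nodes {bay, teak, rye}, right has 2 {lime, mint}.
        Root teak: left subtree has 1 node {bay}, right has 1 {rye}.
        Root mint: left subtree has 1 node {lime}, right has 0 { }.

iris pear sage moss daisy fig cedar teak bay rye mint lime rose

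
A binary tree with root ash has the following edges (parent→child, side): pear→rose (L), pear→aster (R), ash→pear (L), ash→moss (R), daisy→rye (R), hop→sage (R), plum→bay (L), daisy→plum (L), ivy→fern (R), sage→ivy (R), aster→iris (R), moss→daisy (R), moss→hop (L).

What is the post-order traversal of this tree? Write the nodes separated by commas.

Post-order visits the left subtree, then the right subtree, then the node.
At ash: go left to pear.
  At pear: go left to rose.
    rose is a leaf — visit rose.
  At pear: go right to aster.
    At aster: no left child.
    At aster: go right to iris.
      iris is a leaf — visit iris.
    Visit aster.
  Visit pear.
At ash: go right to moss.
  At moss: go left to hop.
    At hop: no left child.
    At hop: go right to sage.
      At sage: no left child.
      At sage: go right to ivy.
        At ivy: no left child.
        At ivy: go right to fern.
          fern is a leaf — visit fern.
        Visit ivy.
      Visit sage.
    Visit hop.
  At moss: go right to daisy.
    At daisy: go left to plum.
      At plum: go left to bay.
        bay is a leaf — visit bay.
      At plum: no right child.
      Visit plum.
    At daisy: go right to rye.
      rye is a leaf — visit rye.
    Visit daisy.
  Visit moss.
Visit ash.

rose, iris, aster, pear, fern, ivy, sage, hop, bay, plum, rye, daisy, moss, ash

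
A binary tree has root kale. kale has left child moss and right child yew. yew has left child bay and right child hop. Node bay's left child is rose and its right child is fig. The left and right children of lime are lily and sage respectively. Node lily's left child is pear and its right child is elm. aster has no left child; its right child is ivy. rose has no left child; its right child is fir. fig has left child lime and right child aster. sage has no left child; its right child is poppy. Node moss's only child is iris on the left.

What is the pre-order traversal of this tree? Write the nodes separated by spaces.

Pre-order visits the node, then its left subtree, then its right subtree.
Visit kale.
At kale: go left to moss.
  Visit moss.
  At moss: go left to iris.
    iris is a leaf — visit iris.
  At moss: no right child.
At kale: go right to yew.
  Visit yew.
  At yew: go left to bay.
    Visit bay.
    At bay: go left to rose.
      Visit rose.
      At rose: no left child.
      At rose: go right to fir.
        fir is a leaf — visit fir.
    At bay: go right to fig.
      Visit fig.
      At fig: go left to lime.
        Visit lime.
        At lime: go left to lily.
          Visit lily.
          At lily: go left to pear.
            pear is a leaf — visit pear.
          At lily: go right to elm.
            elm is a leaf — visit elm.
        At lime: go right to sage.
          Visit sage.
          At sage: no left child.
          At sage: go right to poppy.
            poppy is a leaf — visit poppy.
      At fig: go right to aster.
        Visit aster.
        At aster: no left child.
        At aster: go right to ivy.
          ivy is a leaf — visit ivy.
  At yew: go right to hop.
    hop is a leaf — visit hop.

kale moss iris yew bay rose fir fig lime lily pear elm sage poppy aster ivy hop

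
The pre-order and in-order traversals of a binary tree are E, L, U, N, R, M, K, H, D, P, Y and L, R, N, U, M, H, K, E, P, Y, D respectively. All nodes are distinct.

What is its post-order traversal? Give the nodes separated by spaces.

The first element of pre-order is the root; it splits in-order into left and right subtrees.
Root E: left subtree has 7 nodes {L, R, N, U, M, H, K}, right has 3 {P, Y, D}.
  Root L: left subtree has 0 nodes { }, right has 6 {R, N, U, M, H, K}.
    Root U: left subtree has 2 nodes {R, N}, right has 3 {M, H, K}.
      Root N: left subtree has 1 node {R}, right has 0 { }.
      Root M: left subtree has 0 nodes { }, right has 2 {H, K}.
        Root K: left subtree has 1 node {H}, right has 0 { }.
  Root D: left subtree has 2 nodes {P, Y}, right has 0 { }.
    Root P: left subtree has 0 nodes { }, right has 1 {Y}.

R N H K M U L Y P D E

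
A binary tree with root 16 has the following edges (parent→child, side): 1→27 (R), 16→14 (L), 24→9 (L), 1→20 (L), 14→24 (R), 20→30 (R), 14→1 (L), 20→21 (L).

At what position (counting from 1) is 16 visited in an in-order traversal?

In-order visits the left subtree, then the node, then the right subtree.
At 16: go left to 14.
  At 14: go left to 1.
    At 1: go left to 20.
      At 20: go left to 21.
        21 is a leaf — visit 21.
      Visit 20.
      At 20: go right to 30.
        30 is a leaf — visit 30.
    Visit 1.
    At 1: go right to 27.
      27 is a leaf — visit 27.
  Visit 14.
  At 14: go right to 24.
    At 24: go left to 9.
      9 is a leaf — visit 9.
    Visit 24.
    At 24: no right child.
Visit 16.
At 16: no right child.
Full in-order sequence: 21, 20, 30, 1, 27, 14, 9, 24, 16.

9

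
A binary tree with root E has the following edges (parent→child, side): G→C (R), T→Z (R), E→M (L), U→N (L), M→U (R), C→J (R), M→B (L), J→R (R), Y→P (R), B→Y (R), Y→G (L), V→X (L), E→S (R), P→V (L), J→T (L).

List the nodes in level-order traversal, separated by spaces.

Level-order visits nodes level by level from the root, left to right within each level.
Level 0: E
Level 1: M, S
Level 2: B, U
Level 3: Y, N
Level 4: G, P
Level 5: C, V
Level 6: J, X
Level 7: T, R
Level 8: Z

E M S B U Y N G P C V J X T R Z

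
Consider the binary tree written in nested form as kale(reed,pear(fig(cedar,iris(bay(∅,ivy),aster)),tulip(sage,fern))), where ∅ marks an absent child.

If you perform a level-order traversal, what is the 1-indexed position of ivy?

Level-order visits nodes level by level from the root, left to right within each level.
Level 0: kale
Level 1: reed, pear
Level 2: fig, tulip
Level 3: cedar, iris, sage, fern
Level 4: bay, aster
Level 5: ivy
Full level-order sequence: kale, reed, pear, fig, tulip, cedar, iris, sage, fern, bay, aster, ivy.

12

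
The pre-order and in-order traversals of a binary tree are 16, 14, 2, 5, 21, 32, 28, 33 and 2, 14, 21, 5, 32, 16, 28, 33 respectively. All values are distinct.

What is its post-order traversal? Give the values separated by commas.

The first element of pre-order is the root; it splits in-order into left and right subtrees.
Root 16: left subtree has 5 nodes {2, 14, 21, 5, 32}, right has 2 {28, 33}.
  Root 14: left subtree has 1 node {2}, right has 3 {21, 5, 32}.
    Root 5: left subtree has 1 node {21}, right has 1 {32}.
  Root 28: left subtree has 0 nodes { }, right has 1 {33}.

2, 21, 32, 5, 14, 33, 28, 16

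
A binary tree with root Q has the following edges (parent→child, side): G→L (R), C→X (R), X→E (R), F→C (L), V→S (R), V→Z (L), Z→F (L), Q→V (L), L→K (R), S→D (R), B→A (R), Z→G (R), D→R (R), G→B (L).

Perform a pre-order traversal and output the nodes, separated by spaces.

Q V Z F C X E G B A L K S D R

Pre-order visits the node, then its left subtree, then its right subtree.
Visit Q.
At Q: go left to V.
  Visit V.
  At V: go left to Z.
    Visit Z.
    At Z: go left to F.
      Visit F.
      At F: go left to C.
        Visit C.
        At C: no left child.
        At C: go right to X.
          Visit X.
          At X: no left child.
          At X: go right to E.
            E is a leaf — visit E.
      At F: no right child.
    At Z: go right to G.
      Visit G.
      At G: go left to B.
        Visit B.
        At B: no left child.
        At B: go right to A.
          A is a leaf — visit A.
      At G: go right to L.
        Visit L.
        At L: no left child.
        At L: go right to K.
          K is a leaf — visit K.
  At V: go right to S.
    Visit S.
    At S: no left child.
    At S: go right to D.
      Visit D.
      At D: no left child.
      At D: go right to R.
        R is a leaf — visit R.
At Q: no right child.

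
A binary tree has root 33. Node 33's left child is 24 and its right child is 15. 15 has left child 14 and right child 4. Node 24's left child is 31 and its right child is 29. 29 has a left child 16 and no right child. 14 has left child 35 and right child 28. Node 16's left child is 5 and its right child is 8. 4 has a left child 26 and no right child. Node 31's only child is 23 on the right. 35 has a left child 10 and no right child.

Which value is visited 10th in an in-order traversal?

35

In-order visits the left subtree, then the node, then the right subtree.
At 33: go left to 24.
  At 24: go left to 31.
    At 31: no left child.
    Visit 31.
    At 31: go right to 23.
      23 is a leaf — visit 23.
  Visit 24.
  At 24: go right to 29.
    At 29: go left to 16.
      At 16: go left to 5.
        5 is a leaf — visit 5.
      Visit 16.
      At 16: go right to 8.
        8 is a leaf — visit 8.
    Visit 29.
    At 29: no right child.
Visit 33.
At 33: go right to 15.
  At 15: go left to 14.
    At 14: go left to 35.
      At 35: go left to 10.
        10 is a leaf — visit 10.
      Visit 35.
      At 35: no right child.
    Visit 14.
    At 14: go right to 28.
      28 is a leaf — visit 28.
  Visit 15.
  At 15: go right to 4.
    At 4: go left to 26.
      26 is a leaf — visit 26.
    Visit 4.
    At 4: no right child.
Full in-order sequence: 31, 23, 24, 5, 16, 8, 29, 33, 10, 35, 14, 28, 15, 26, 4.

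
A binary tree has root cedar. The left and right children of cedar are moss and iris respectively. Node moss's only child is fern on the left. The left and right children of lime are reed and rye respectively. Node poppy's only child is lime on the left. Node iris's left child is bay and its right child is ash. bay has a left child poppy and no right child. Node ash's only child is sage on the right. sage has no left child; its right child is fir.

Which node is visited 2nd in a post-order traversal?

Post-order visits the left subtree, then the right subtree, then the node.
At cedar: go left to moss.
  At moss: go left to fern.
    fern is a leaf — visit fern.
  At moss: no right child.
  Visit moss.
At cedar: go right to iris.
  At iris: go left to bay.
    At bay: go left to poppy.
      At poppy: go left to lime.
        At lime: go left to reed.
          reed is a leaf — visit reed.
        At lime: go right to rye.
          rye is a leaf — visit rye.
        Visit lime.
      At poppy: no right child.
      Visit poppy.
    At bay: no right child.
    Visit bay.
  At iris: go right to ash.
    At ash: no left child.
    At ash: go right to sage.
      At sage: no left child.
      At sage: go right to fir.
        fir is a leaf — visit fir.
      Visit sage.
    Visit ash.
  Visit iris.
Visit cedar.
Full post-order sequence: fern, moss, reed, rye, lime, poppy, bay, fir, sage, ash, iris, cedar.

moss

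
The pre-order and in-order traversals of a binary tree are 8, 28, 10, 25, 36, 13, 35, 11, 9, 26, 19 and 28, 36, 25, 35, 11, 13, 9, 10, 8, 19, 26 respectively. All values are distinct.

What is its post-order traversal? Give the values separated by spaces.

36 11 35 9 13 25 10 28 19 26 8

The first element of pre-order is the root; it splits in-order into left and right subtrees.
Root 8: left subtree has 8 nodes {28, 36, 25, 35, 11, 13, 9, 10}, right has 2 {19, 26}.
  Root 28: left subtree has 0 nodes { }, right has 7 {36, 25, 35, 11, 13, 9, 10}.
    Root 10: left subtree has 6 nodes {36, 25, 35, 11, 13, 9}, right has 0 { }.
      Root 25: left subtree has 1 node {36}, right has 4 {35, 11, 13, 9}.
        Root 13: left subtree has 2 nodes {35, 11}, right has 1 {9}.
          Root 35: left subtree has 0 nodes { }, right has 1 {11}.
  Root 26: left subtree has 1 node {19}, right has 0 { }.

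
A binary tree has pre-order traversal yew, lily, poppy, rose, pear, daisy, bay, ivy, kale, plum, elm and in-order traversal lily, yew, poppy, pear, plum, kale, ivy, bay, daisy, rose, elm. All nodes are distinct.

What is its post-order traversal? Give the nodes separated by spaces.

lily plum kale ivy bay daisy pear elm rose poppy yew

The first element of pre-order is the root; it splits in-order into left and right subtrees.
Root yew: left subtree has 1 node {lily}, right has 9 {poppy, pear, plum, kale, ivy, bay, daisy, rose, elm}.
  Root poppy: left subtree has 0 nodes { }, right has 8 {pear, plum, kale, ivy, bay, daisy, rose, elm}.
    Root rose: left subtree has 6 nodes {pear, plum, kale, ivy, bay, daisy}, right has 1 {elm}.
      Root pear: left subtree has 0 nodes { }, right has 5 {plum, kale, ivy, bay, daisy}.
        Root daisy: left subtree has 4 nodes {plum, kale, ivy, bay}, right has 0 { }.
          Root bay: left subtree has 3 nodes {plum, kale, ivy}, right has 0 { }.
            Root ivy: left subtree has 2 nodes {plum, kale}, right has 0 { }.
              Root kale: left subtree has 1 node {plum}, right has 0 { }.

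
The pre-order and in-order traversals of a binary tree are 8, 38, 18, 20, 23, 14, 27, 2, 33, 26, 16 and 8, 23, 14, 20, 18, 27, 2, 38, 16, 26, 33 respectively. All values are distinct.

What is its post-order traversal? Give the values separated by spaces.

14 23 20 2 27 18 16 26 33 38 8

The first element of pre-order is the root; it splits in-order into left and right subtrees.
Root 8: left subtree has 0 nodes { }, right has 10 {23, 14, 20, 18, 27, 2, 38, 16, 26, 33}.
  Root 38: left subtree has 6 nodes {23, 14, 20, 18, 27, 2}, right has 3 {16, 26, 33}.
    Root 18: left subtree has 3 nodes {23, 14, 20}, right has 2 {27, 2}.
      Root 20: left subtree has 2 nodes {23, 14}, right has 0 { }.
        Root 23: left subtree has 0 nodes { }, right has 1 {14}.
      Root 27: left subtree has 0 nodes { }, right has 1 {2}.
    Root 33: left subtree has 2 nodes {16, 26}, right has 0 { }.
      Root 26: left subtree has 1 node {16}, right has 0 { }.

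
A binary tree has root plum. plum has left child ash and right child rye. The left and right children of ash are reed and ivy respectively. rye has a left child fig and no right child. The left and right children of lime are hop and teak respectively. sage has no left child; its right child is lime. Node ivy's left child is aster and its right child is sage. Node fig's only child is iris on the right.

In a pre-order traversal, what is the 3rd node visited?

reed

Pre-order visits the node, then its left subtree, then its right subtree.
Visit plum.
At plum: go left to ash.
  Visit ash.
  At ash: go left to reed.
    reed is a leaf — visit reed.
  At ash: go right to ivy.
    Visit ivy.
    At ivy: go left to aster.
      aster is a leaf — visit aster.
    At ivy: go right to sage.
      Visit sage.
      At sage: no left child.
      At sage: go right to lime.
        Visit lime.
        At lime: go left to hop.
          hop is a leaf — visit hop.
        At lime: go right to teak.
          teak is a leaf — visit teak.
At plum: go right to rye.
  Visit rye.
  At rye: go left to fig.
    Visit fig.
    At fig: no left child.
    At fig: go right to iris.
      iris is a leaf — visit iris.
  At rye: no right child.
Full pre-order sequence: plum, ash, reed, ivy, aster, sage, lime, hop, teak, rye, fig, iris.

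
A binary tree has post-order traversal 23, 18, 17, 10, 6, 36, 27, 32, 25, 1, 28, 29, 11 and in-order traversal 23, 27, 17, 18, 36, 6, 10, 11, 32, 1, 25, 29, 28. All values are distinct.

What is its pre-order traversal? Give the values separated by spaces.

11 27 23 36 17 18 6 10 29 1 32 25 28

The last element of post-order is the root; it splits in-order into left and right subtrees.
Root 11: left subtree has 7 nodes {23, 27, 17, 18, 36, 6, 10}, right has 5 {32, 1, 25, 29, 28}.
  Root 27: left subtree has 1 node {23}, right has 5 {17, 18, 36, 6, 10}.
    Root 36: left subtree has 2 nodes {17, 18}, right has 2 {6, 10}.
      Root 17: left subtree has 0 nodes { }, right has 1 {18}.
      Root 6: left subtree has 0 nodes { }, right has 1 {10}.
  Root 29: left subtree has 3 nodes {32, 1, 25}, right has 1 {28}.
    Root 1: left subtree has 1 node {32}, right has 1 {25}.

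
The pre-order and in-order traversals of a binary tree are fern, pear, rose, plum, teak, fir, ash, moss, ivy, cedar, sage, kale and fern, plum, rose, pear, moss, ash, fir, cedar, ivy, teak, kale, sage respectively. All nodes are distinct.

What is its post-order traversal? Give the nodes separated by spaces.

The first element of pre-order is the root; it splits in-order into left and right subtrees.
Root fern: left subtree has 0 nodes { }, right has 11 {plum, rose, pear, moss, ash, fir, cedar, ivy, teak, kale, sage}.
  Root pear: left subtree has 2 nodes {plum, rose}, right has 8 {moss, ash, fir, cedar, ivy, teak, kale, sage}.
    Root rose: left subtree has 1 node {plum}, right has 0 { }.
    Root teak: left subtree has 5 nodes {moss, ash, fir, cedar, ivy}, right has 2 {kale, sage}.
      Root fir: left subtree has 2 nodes {moss, ash}, right has 2 {cedar, ivy}.
        Root ash: left subtree has 1 node {moss}, right has 0 { }.
        Root ivy: left subtree has 1 node {cedar}, right has 0 { }.
      Root sage: left subtree has 1 node {kale}, right has 0 { }.

plum rose moss ash cedar ivy fir kale sage teak pear fern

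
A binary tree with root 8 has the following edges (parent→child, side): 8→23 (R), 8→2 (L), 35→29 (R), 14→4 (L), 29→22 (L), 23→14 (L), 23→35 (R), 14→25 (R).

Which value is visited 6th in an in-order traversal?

In-order visits the left subtree, then the node, then the right subtree.
At 8: go left to 2.
  2 is a leaf — visit 2.
Visit 8.
At 8: go right to 23.
  At 23: go left to 14.
    At 14: go left to 4.
      4 is a leaf — visit 4.
    Visit 14.
    At 14: go right to 25.
      25 is a leaf — visit 25.
  Visit 23.
  At 23: go right to 35.
    At 35: no left child.
    Visit 35.
    At 35: go right to 29.
      At 29: go left to 22.
        22 is a leaf — visit 22.
      Visit 29.
      At 29: no right child.
Full in-order sequence: 2, 8, 4, 14, 25, 23, 35, 22, 29.

23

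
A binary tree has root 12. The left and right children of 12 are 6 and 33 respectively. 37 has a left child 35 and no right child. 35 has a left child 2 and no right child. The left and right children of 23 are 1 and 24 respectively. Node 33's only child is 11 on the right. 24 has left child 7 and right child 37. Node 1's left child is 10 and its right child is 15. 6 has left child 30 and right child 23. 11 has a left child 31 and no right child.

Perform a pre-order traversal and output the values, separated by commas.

Pre-order visits the node, then its left subtree, then its right subtree.
Visit 12.
At 12: go left to 6.
  Visit 6.
  At 6: go left to 30.
    30 is a leaf — visit 30.
  At 6: go right to 23.
    Visit 23.
    At 23: go left to 1.
      Visit 1.
      At 1: go left to 10.
        10 is a leaf — visit 10.
      At 1: go right to 15.
        15 is a leaf — visit 15.
    At 23: go right to 24.
      Visit 24.
      At 24: go left to 7.
        7 is a leaf — visit 7.
      At 24: go right to 37.
        Visit 37.
        At 37: go left to 35.
          Visit 35.
          At 35: go left to 2.
            2 is a leaf — visit 2.
          At 35: no right child.
        At 37: no right child.
At 12: go right to 33.
  Visit 33.
  At 33: no left child.
  At 33: go right to 11.
    Visit 11.
    At 11: go left to 31.
      31 is a leaf — visit 31.
    At 11: no right child.

12, 6, 30, 23, 1, 10, 15, 24, 7, 37, 35, 2, 33, 11, 31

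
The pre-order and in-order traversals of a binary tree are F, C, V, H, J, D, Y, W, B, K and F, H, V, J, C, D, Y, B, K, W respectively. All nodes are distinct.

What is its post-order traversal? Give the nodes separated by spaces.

The first element of pre-order is the root; it splits in-order into left and right subtrees.
Root F: left subtree has 0 nodes { }, right has 9 {H, V, J, C, D, Y, B, K, W}.
  Root C: left subtree has 3 nodes {H, V, J}, right has 5 {D, Y, B, K, W}.
    Root V: left subtree has 1 node {H}, right has 1 {J}.
    Root D: left subtree has 0 nodes { }, right has 4 {Y, B, K, W}.
      Root Y: left subtree has 0 nodes { }, right has 3 {B, K, W}.
        Root W: left subtree has 2 nodes {B, K}, right has 0 { }.
          Root B: left subtree has 0 nodes { }, right has 1 {K}.

H J V K B W Y D C F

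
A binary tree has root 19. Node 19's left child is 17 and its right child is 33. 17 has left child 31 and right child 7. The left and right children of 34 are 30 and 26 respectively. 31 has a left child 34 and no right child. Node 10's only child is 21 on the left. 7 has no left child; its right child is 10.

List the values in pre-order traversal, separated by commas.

19, 17, 31, 34, 30, 26, 7, 10, 21, 33

Pre-order visits the node, then its left subtree, then its right subtree.
Visit 19.
At 19: go left to 17.
  Visit 17.
  At 17: go left to 31.
    Visit 31.
    At 31: go left to 34.
      Visit 34.
      At 34: go left to 30.
        30 is a leaf — visit 30.
      At 34: go right to 26.
        26 is a leaf — visit 26.
    At 31: no right child.
  At 17: go right to 7.
    Visit 7.
    At 7: no left child.
    At 7: go right to 10.
      Visit 10.
      At 10: go left to 21.
        21 is a leaf — visit 21.
      At 10: no right child.
At 19: go right to 33.
  33 is a leaf — visit 33.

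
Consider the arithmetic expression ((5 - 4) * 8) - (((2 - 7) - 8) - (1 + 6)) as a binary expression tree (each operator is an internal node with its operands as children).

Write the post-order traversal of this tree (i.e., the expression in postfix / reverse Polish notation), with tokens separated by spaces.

Post-order on an expression tree gives postfix notation: for each operator, emit left operand, right operand, then the operator.

5 4 - 8 * 2 7 - 8 - 1 6 + - -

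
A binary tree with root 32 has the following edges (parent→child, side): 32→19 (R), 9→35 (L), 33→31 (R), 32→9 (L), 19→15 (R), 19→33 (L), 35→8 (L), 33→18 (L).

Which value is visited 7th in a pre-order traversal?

Pre-order visits the node, then its left subtree, then its right subtree.
Visit 32.
At 32: go left to 9.
  Visit 9.
  At 9: go left to 35.
    Visit 35.
    At 35: go left to 8.
      8 is a leaf — visit 8.
    At 35: no right child.
  At 9: no right child.
At 32: go right to 19.
  Visit 19.
  At 19: go left to 33.
    Visit 33.
    At 33: go left to 18.
      18 is a leaf — visit 18.
    At 33: go right to 31.
      31 is a leaf — visit 31.
  At 19: go right to 15.
    15 is a leaf — visit 15.
Full pre-order sequence: 32, 9, 35, 8, 19, 33, 18, 31, 15.

18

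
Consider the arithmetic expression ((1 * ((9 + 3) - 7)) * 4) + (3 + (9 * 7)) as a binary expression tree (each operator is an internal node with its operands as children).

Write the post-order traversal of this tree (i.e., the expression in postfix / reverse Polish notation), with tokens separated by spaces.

1 9 3 + 7 - * 4 * 3 9 7 * + +

Post-order on an expression tree gives postfix notation: for each operator, emit left operand, right operand, then the operator.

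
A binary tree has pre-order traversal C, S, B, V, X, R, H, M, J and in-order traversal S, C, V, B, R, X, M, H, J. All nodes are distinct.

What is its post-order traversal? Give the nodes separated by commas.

S, V, R, M, J, H, X, B, C

The first element of pre-order is the root; it splits in-order into left and right subtrees.
Root C: left subtree has 1 node {S}, right has 7 {V, B, R, X, M, H, J}.
  Root B: left subtree has 1 node {V}, right has 5 {R, X, M, H, J}.
    Root X: left subtree has 1 node {R}, right has 3 {M, H, J}.
      Root H: left subtree has 1 node {M}, right has 1 {J}.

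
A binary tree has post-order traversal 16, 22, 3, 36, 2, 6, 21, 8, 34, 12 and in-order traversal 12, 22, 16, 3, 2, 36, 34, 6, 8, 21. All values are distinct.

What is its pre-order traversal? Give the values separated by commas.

12, 34, 2, 3, 22, 16, 36, 8, 6, 21

The last element of post-order is the root; it splits in-order into left and right subtrees.
Root 12: left subtree has 0 nodes { }, right has 9 {22, 16, 3, 2, 36, 34, 6, 8, 21}.
  Root 34: left subtree has 5 nodes {22, 16, 3, 2, 36}, right has 3 {6, 8, 21}.
    Root 2: left subtree has 3 nodes {22, 16, 3}, right has 1 {36}.
      Root 3: left subtree has 2 nodes {22, 16}, right has 0 { }.
        Root 22: left subtree has 0 nodes { }, right has 1 {16}.
    Root 8: left subtree has 1 node {6}, right has 1 {21}.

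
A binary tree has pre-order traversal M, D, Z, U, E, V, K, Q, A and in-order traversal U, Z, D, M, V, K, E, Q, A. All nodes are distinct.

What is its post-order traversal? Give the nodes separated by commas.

The first element of pre-order is the root; it splits in-order into left and right subtrees.
Root M: left subtree has 3 nodes {U, Z, D}, right has 5 {V, K, E, Q, A}.
  Root D: left subtree has 2 nodes {U, Z}, right has 0 { }.
    Root Z: left subtree has 1 node {U}, right has 0 { }.
  Root E: left subtree has 2 nodes {V, K}, right has 2 {Q, A}.
    Root V: left subtree has 0 nodes { }, right has 1 {K}.
    Root Q: left subtree has 0 nodes { }, right has 1 {A}.

U, Z, D, K, V, A, Q, E, M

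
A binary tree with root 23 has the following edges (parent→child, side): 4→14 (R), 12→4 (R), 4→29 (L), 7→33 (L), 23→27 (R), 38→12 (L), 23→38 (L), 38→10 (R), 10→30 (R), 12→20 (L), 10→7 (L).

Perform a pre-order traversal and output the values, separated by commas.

Pre-order visits the node, then its left subtree, then its right subtree.
Visit 23.
At 23: go left to 38.
  Visit 38.
  At 38: go left to 12.
    Visit 12.
    At 12: go left to 20.
      20 is a leaf — visit 20.
    At 12: go right to 4.
      Visit 4.
      At 4: go left to 29.
        29 is a leaf — visit 29.
      At 4: go right to 14.
        14 is a leaf — visit 14.
  At 38: go right to 10.
    Visit 10.
    At 10: go left to 7.
      Visit 7.
      At 7: go left to 33.
        33 is a leaf — visit 33.
      At 7: no right child.
    At 10: go right to 30.
      30 is a leaf — visit 30.
At 23: go right to 27.
  27 is a leaf — visit 27.

23, 38, 12, 20, 4, 29, 14, 10, 7, 33, 30, 27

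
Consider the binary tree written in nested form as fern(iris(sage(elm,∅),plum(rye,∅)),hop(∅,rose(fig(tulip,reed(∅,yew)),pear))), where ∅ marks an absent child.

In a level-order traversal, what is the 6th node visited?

Level-order visits nodes level by level from the root, left to right within each level.
Level 0: fern
Level 1: iris, hop
Level 2: sage, plum, rose
Level 3: elm, rye, fig, pear
Level 4: tulip, reed
Level 5: yew
Full level-order sequence: fern, iris, hop, sage, plum, rose, elm, rye, fig, pear, tulip, reed, yew.

rose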